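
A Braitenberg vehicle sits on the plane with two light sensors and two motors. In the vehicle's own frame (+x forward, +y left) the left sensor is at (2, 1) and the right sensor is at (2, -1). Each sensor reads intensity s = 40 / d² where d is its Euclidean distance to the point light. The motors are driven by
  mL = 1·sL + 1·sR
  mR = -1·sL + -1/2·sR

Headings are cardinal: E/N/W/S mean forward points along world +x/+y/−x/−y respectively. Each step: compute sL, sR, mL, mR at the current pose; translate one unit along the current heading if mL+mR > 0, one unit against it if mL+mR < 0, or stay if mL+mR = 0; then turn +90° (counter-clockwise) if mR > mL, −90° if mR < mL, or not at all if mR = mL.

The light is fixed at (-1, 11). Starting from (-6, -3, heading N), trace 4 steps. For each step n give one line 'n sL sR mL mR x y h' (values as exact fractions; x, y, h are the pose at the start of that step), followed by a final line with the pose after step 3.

0 2/9 1/4 17/36 -25/72 -6 -3 N
1 40/153 8/41 2864/6273 -2252/6273 -6 -2 E
2 20/117 4/25 968/2925 -734/2925 -5 -2 S
3 40/261 8/41 3728/10701 -2684/10701 -5 -3 W
final -6 -3 N

n=0: pose=(-6,-3,N); sL=2/9, sR=1/4; mL=17/36, mR=-25/72; mL+mR=1/8 → advance +1; mR−mL=-59/72 → turn -1·90°
n=1: pose=(-6,-2,E); sL=40/153, sR=8/41; mL=2864/6273, mR=-2252/6273; mL+mR=4/41 → advance +1; mR−mL=-5116/6273 → turn -1·90°
n=2: pose=(-5,-2,S); sL=20/117, sR=4/25; mL=968/2925, mR=-734/2925; mL+mR=2/25 → advance +1; mR−mL=-1702/2925 → turn -1·90°
n=3: pose=(-5,-3,W); sL=40/261, sR=8/41; mL=3728/10701, mR=-2684/10701; mL+mR=4/41 → advance +1; mR−mL=-6412/10701 → turn -1·90°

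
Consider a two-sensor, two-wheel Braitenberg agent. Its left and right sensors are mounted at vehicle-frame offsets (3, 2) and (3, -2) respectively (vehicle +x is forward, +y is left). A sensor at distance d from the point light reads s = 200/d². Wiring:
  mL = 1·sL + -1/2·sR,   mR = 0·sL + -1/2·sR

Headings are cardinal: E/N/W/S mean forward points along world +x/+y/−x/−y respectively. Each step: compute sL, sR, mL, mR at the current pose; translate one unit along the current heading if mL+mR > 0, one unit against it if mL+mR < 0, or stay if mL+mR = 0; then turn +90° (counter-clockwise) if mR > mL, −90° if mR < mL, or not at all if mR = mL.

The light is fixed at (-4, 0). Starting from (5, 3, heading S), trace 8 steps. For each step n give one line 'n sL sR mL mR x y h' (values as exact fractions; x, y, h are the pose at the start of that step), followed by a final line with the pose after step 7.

0 200/121 200/49 -2300/5929 -100/49 5 3 S
1 5 25/9 65/18 -25/18 5 4 W
2 40/17 200/149 4260/2533 -100/149 4 4 N
3 20/17 20/13 90/221 -10/13 4 5 E
4 40/17 200/29 -540/493 -100/29 3 5 S
5 25/4 5/2 5 -5/4 3 6 W
6 200/97 40/29 3860/2813 -20/29 2 6 N
7 100/81 100/53 1250/4293 -50/53 2 7 E
final 1 7 S

n=0: pose=(5,3,S); sL=200/121, sR=200/49; mL=-2300/5929, mR=-100/49; mL+mR=-14400/5929 → advance -1; mR−mL=-200/121 → turn -1·90°
n=1: pose=(5,4,W); sL=5, sR=25/9; mL=65/18, mR=-25/18; mL+mR=20/9 → advance +1; mR−mL=-5 → turn -1·90°
n=2: pose=(4,4,N); sL=40/17, sR=200/149; mL=4260/2533, mR=-100/149; mL+mR=2560/2533 → advance +1; mR−mL=-40/17 → turn -1·90°
n=3: pose=(4,5,E); sL=20/17, sR=20/13; mL=90/221, mR=-10/13; mL+mR=-80/221 → advance -1; mR−mL=-20/17 → turn -1·90°
n=4: pose=(3,5,S); sL=40/17, sR=200/29; mL=-540/493, mR=-100/29; mL+mR=-2240/493 → advance -1; mR−mL=-40/17 → turn -1·90°
n=5: pose=(3,6,W); sL=25/4, sR=5/2; mL=5, mR=-5/4; mL+mR=15/4 → advance +1; mR−mL=-25/4 → turn -1·90°
n=6: pose=(2,6,N); sL=200/97, sR=40/29; mL=3860/2813, mR=-20/29; mL+mR=1920/2813 → advance +1; mR−mL=-200/97 → turn -1·90°
n=7: pose=(2,7,E); sL=100/81, sR=100/53; mL=1250/4293, mR=-50/53; mL+mR=-2800/4293 → advance -1; mR−mL=-100/81 → turn -1·90°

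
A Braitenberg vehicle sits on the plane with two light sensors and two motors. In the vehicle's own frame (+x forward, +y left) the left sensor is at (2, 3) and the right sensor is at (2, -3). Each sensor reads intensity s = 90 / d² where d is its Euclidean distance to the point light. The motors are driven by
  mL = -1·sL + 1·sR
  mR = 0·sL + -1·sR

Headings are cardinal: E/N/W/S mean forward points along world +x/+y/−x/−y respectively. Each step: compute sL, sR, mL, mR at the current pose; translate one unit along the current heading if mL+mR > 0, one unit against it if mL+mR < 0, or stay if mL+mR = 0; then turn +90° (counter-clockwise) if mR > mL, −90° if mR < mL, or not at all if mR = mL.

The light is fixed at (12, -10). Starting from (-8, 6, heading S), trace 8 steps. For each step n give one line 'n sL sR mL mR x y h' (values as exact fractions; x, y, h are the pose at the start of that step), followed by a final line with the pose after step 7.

n=0: pose=(-8,6,S); sL=18/97, sR=18/145; mL=-864/14065, mR=-18/145; mL+mR=-18/97 → advance -1; mR−mL=-882/14065 → turn -1·90°
n=1: pose=(-8,7,W); sL=9/68, sR=45/442; mL=-27/884, mR=-45/442; mL+mR=-9/68 → advance -1; mR−mL=-63/884 → turn -1·90°
n=2: pose=(-7,7,N); sL=18/169, sR=90/617; mL=4104/104273, mR=-90/617; mL+mR=-18/169 → advance -1; mR−mL=-19314/104273 → turn -1·90°
n=3: pose=(-7,6,E); sL=9/65, sR=45/229; mL=864/14885, mR=-45/229; mL+mR=-9/65 → advance -1; mR−mL=-3789/14885 → turn -1·90°
n=4: pose=(-8,6,S); sL=18/97, sR=18/145; mL=-864/14065, mR=-18/145; mL+mR=-18/97 → advance -1; mR−mL=-882/14065 → turn -1·90°
n=5: pose=(-8,7,W); sL=9/68, sR=45/442; mL=-27/884, mR=-45/442; mL+mR=-9/68 → advance -1; mR−mL=-63/884 → turn -1·90°
n=6: pose=(-7,7,N); sL=18/169, sR=90/617; mL=4104/104273, mR=-90/617; mL+mR=-18/169 → advance -1; mR−mL=-19314/104273 → turn -1·90°
n=7: pose=(-7,6,E); sL=9/65, sR=45/229; mL=864/14885, mR=-45/229; mL+mR=-9/65 → advance -1; mR−mL=-3789/14885 → turn -1·90°

0 18/97 18/145 -864/14065 -18/145 -8 6 S
1 9/68 45/442 -27/884 -45/442 -8 7 W
2 18/169 90/617 4104/104273 -90/617 -7 7 N
3 9/65 45/229 864/14885 -45/229 -7 6 E
4 18/97 18/145 -864/14065 -18/145 -8 6 S
5 9/68 45/442 -27/884 -45/442 -8 7 W
6 18/169 90/617 4104/104273 -90/617 -7 7 N
7 9/65 45/229 864/14885 -45/229 -7 6 E
final -8 6 S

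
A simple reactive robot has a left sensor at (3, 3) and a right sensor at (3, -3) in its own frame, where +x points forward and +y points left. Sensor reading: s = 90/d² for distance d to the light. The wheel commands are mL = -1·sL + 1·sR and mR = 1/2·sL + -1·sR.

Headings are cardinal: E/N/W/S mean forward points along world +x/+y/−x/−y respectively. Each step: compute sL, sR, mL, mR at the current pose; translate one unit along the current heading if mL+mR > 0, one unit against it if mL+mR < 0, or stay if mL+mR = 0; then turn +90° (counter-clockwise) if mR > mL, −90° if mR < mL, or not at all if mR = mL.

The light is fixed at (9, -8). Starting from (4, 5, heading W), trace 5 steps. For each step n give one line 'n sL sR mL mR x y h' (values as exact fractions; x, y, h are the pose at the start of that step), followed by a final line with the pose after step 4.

n=0: pose=(4,5,W); sL=45/82, sR=9/32; mL=-351/1312, mR=-9/1312; mL+mR=-45/164 → advance -1; mR−mL=171/656 → turn +1·90°
n=1: pose=(5,5,S); sL=90/101, sR=90/149; mL=-4320/15049, mR=-2385/15049; mL+mR=-45/101 → advance -1; mR−mL=1935/15049 → turn +1·90°
n=2: pose=(5,6,E); sL=9/29, sR=45/61; mL=756/1769, mR=-2061/3538; mL+mR=-9/58 → advance -1; mR−mL=-3573/3538 → turn -1·90°
n=3: pose=(4,6,S); sL=18/25, sR=18/37; mL=-216/925, mR=-117/925; mL+mR=-9/25 → advance -1; mR−mL=99/925 → turn +1·90°
n=4: pose=(4,7,E); sL=45/164, sR=45/74; mL=2025/6068, mR=-5715/12136; mL+mR=-45/328 → advance -1; mR−mL=-9765/12136 → turn -1·90°

0 45/82 9/32 -351/1312 -9/1312 4 5 W
1 90/101 90/149 -4320/15049 -2385/15049 5 5 S
2 9/29 45/61 756/1769 -2061/3538 5 6 E
3 18/25 18/37 -216/925 -117/925 4 6 S
4 45/164 45/74 2025/6068 -5715/12136 4 7 E
final 3 7 S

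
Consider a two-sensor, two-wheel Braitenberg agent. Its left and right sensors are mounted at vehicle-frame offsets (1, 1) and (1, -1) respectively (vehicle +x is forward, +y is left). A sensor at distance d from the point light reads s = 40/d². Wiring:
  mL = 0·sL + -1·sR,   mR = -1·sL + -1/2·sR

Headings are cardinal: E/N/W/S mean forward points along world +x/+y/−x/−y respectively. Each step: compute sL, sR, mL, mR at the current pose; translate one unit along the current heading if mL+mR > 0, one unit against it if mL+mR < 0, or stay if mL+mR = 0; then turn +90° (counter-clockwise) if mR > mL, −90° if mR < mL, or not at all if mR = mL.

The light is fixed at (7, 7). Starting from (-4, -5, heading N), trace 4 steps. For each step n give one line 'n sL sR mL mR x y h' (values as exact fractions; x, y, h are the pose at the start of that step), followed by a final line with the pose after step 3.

0 8/53 40/221 -40/221 -2828/11713 -4 -5 N
1 10/61 5/37 -5/37 -1045/4514 -4 -6 E
2 40/317 8/73 -8/73 -4188/23141 -5 -6 S
3 20/169 4/29 -4/29 -918/4901 -5 -5 W
final -4 -5 N

n=0: pose=(-4,-5,N); sL=8/53, sR=40/221; mL=-40/221, mR=-2828/11713; mL+mR=-4948/11713 → advance -1; mR−mL=-708/11713 → turn -1·90°
n=1: pose=(-4,-6,E); sL=10/61, sR=5/37; mL=-5/37, mR=-1045/4514; mL+mR=-1655/4514 → advance -1; mR−mL=-435/4514 → turn -1·90°
n=2: pose=(-5,-6,S); sL=40/317, sR=8/73; mL=-8/73, mR=-4188/23141; mL+mR=-6724/23141 → advance -1; mR−mL=-1652/23141 → turn -1·90°
n=3: pose=(-5,-5,W); sL=20/169, sR=4/29; mL=-4/29, mR=-918/4901; mL+mR=-1594/4901 → advance -1; mR−mL=-242/4901 → turn -1·90°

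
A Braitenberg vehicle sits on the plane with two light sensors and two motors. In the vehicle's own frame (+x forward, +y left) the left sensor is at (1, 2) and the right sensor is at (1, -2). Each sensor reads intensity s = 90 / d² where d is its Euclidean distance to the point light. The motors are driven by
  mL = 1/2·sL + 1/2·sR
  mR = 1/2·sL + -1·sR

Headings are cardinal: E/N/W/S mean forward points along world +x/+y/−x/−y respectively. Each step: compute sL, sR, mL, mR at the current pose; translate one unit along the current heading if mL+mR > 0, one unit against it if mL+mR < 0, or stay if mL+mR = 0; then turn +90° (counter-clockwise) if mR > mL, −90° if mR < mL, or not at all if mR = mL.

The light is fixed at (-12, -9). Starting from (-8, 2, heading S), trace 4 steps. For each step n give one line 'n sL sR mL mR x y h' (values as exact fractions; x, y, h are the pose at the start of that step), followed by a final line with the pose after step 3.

0 45/68 45/52 675/884 -945/1768 -8 2 S
1 90/73 10/17 1130/1241 35/1241 -8 1 W
2 45/61 45/73 3015/4453 -2205/8906 -9 1 N
3 18/37 90/97 2538/3589 -2457/3589 -9 2 E
final -8 2 S

n=0: pose=(-8,2,S); sL=45/68, sR=45/52; mL=675/884, mR=-945/1768; mL+mR=405/1768 → advance +1; mR−mL=-135/104 → turn -1·90°
n=1: pose=(-8,1,W); sL=90/73, sR=10/17; mL=1130/1241, mR=35/1241; mL+mR=1165/1241 → advance +1; mR−mL=-15/17 → turn -1·90°
n=2: pose=(-9,1,N); sL=45/61, sR=45/73; mL=3015/4453, mR=-2205/8906; mL+mR=3825/8906 → advance +1; mR−mL=-135/146 → turn -1·90°
n=3: pose=(-9,2,E); sL=18/37, sR=90/97; mL=2538/3589, mR=-2457/3589; mL+mR=81/3589 → advance +1; mR−mL=-135/97 → turn -1·90°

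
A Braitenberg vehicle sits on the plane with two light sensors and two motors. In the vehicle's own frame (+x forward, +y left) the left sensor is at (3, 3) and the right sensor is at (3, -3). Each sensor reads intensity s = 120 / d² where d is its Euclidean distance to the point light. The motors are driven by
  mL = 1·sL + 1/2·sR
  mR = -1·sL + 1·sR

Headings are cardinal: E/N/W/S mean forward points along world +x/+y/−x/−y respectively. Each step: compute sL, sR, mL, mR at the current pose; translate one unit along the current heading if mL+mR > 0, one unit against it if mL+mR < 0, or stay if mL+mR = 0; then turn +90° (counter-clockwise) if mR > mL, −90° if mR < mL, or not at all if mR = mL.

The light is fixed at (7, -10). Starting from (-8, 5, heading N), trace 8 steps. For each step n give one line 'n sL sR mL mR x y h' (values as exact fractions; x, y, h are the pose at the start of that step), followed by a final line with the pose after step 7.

n=0: pose=(-8,5,N); sL=5/27, sR=10/39; mL=110/351, mR=25/351; mL+mR=5/13 → advance +1; mR−mL=-85/351 → turn -1·90°
n=1: pose=(-8,6,E); sL=24/101, sR=120/313; mL=13572/31613, mR=4608/31613; mL+mR=180/313 → advance +1; mR−mL=-8964/31613 → turn -1·90°
n=2: pose=(-7,6,S); sL=12/29, sR=60/229; mL=3618/6641, mR=-1008/6641; mL+mR=90/229 → advance +1; mR−mL=-4626/6641 → turn -1·90°
n=3: pose=(-7,5,W); sL=120/433, sR=120/613; mL=99540/265429, mR=-21600/265429; mL+mR=180/613 → advance +1; mR−mL=-121140/265429 → turn -1·90°
n=4: pose=(-8,5,N); sL=5/27, sR=10/39; mL=110/351, mR=25/351; mL+mR=5/13 → advance +1; mR−mL=-85/351 → turn -1·90°
n=5: pose=(-8,6,E); sL=24/101, sR=120/313; mL=13572/31613, mR=4608/31613; mL+mR=180/313 → advance +1; mR−mL=-8964/31613 → turn -1·90°
n=6: pose=(-7,6,S); sL=12/29, sR=60/229; mL=3618/6641, mR=-1008/6641; mL+mR=90/229 → advance +1; mR−mL=-4626/6641 → turn -1·90°
n=7: pose=(-7,5,W); sL=120/433, sR=120/613; mL=99540/265429, mR=-21600/265429; mL+mR=180/613 → advance +1; mR−mL=-121140/265429 → turn -1·90°

0 5/27 10/39 110/351 25/351 -8 5 N
1 24/101 120/313 13572/31613 4608/31613 -8 6 E
2 12/29 60/229 3618/6641 -1008/6641 -7 6 S
3 120/433 120/613 99540/265429 -21600/265429 -7 5 W
4 5/27 10/39 110/351 25/351 -8 5 N
5 24/101 120/313 13572/31613 4608/31613 -8 6 E
6 12/29 60/229 3618/6641 -1008/6641 -7 6 S
7 120/433 120/613 99540/265429 -21600/265429 -7 5 W
final -8 5 N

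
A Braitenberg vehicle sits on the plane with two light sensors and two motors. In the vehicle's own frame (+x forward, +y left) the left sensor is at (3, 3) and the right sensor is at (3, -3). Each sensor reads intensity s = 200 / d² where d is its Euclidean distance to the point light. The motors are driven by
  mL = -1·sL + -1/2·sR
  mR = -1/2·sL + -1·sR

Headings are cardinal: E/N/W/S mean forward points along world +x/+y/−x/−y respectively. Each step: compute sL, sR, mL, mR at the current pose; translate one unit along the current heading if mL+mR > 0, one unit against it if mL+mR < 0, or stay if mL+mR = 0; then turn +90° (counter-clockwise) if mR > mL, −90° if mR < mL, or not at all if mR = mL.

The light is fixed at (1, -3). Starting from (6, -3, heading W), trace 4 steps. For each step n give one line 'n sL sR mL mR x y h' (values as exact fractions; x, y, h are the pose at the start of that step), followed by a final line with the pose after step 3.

0 200/13 200/13 -300/13 -300/13 6 -3 W
1 100/9 100/9 -50/3 -50/3 7 -3 W
2 8 8 -12 -12 8 -3 W
3 100/17 100/17 -150/17 -150/17 9 -3 W
final 10 -3 W

n=0: pose=(6,-3,W); sL=200/13, sR=200/13; mL=-300/13, mR=-300/13; mL+mR=-600/13 → advance -1; mR−mL=0 → turn +0·90°
n=1: pose=(7,-3,W); sL=100/9, sR=100/9; mL=-50/3, mR=-50/3; mL+mR=-100/3 → advance -1; mR−mL=0 → turn +0·90°
n=2: pose=(8,-3,W); sL=8, sR=8; mL=-12, mR=-12; mL+mR=-24 → advance -1; mR−mL=0 → turn +0·90°
n=3: pose=(9,-3,W); sL=100/17, sR=100/17; mL=-150/17, mR=-150/17; mL+mR=-300/17 → advance -1; mR−mL=0 → turn +0·90°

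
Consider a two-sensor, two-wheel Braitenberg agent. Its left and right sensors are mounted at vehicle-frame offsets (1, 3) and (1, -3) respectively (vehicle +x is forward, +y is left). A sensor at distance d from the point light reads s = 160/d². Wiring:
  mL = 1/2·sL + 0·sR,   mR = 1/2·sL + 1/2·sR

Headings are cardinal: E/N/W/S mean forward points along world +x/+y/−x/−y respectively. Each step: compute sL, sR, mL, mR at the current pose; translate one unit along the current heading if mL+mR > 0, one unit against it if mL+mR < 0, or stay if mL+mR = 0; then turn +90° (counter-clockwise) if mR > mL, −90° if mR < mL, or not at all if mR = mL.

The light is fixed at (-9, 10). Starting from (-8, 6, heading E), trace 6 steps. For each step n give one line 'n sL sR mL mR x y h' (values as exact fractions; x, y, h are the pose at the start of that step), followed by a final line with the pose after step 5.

0 32 160/53 16 928/53 -8 6 E
1 16 80/17 8 176/17 -7 6 N
2 160/37 160 80/37 3040/37 -7 7 W
3 5 8 5/2 13/2 -8 7 S
4 32 160/53 16 928/53 -8 6 E
5 16 80/17 8 176/17 -7 6 N
final -7 7 W

n=0: pose=(-8,6,E); sL=32, sR=160/53; mL=16, mR=928/53; mL+mR=1776/53 → advance +1; mR−mL=80/53 → turn +1·90°
n=1: pose=(-7,6,N); sL=16, sR=80/17; mL=8, mR=176/17; mL+mR=312/17 → advance +1; mR−mL=40/17 → turn +1·90°
n=2: pose=(-7,7,W); sL=160/37, sR=160; mL=80/37, mR=3040/37; mL+mR=3120/37 → advance +1; mR−mL=80 → turn +1·90°
n=3: pose=(-8,7,S); sL=5, sR=8; mL=5/2, mR=13/2; mL+mR=9 → advance +1; mR−mL=4 → turn +1·90°
n=4: pose=(-8,6,E); sL=32, sR=160/53; mL=16, mR=928/53; mL+mR=1776/53 → advance +1; mR−mL=80/53 → turn +1·90°
n=5: pose=(-7,6,N); sL=16, sR=80/17; mL=8, mR=176/17; mL+mR=312/17 → advance +1; mR−mL=40/17 → turn +1·90°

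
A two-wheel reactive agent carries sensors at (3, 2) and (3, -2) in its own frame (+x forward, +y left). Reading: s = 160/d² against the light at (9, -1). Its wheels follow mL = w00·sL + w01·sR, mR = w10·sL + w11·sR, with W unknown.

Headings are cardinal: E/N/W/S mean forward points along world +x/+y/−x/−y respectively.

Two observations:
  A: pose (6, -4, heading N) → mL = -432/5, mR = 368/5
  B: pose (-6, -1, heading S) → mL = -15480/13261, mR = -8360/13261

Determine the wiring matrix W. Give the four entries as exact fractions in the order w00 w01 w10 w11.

obs A: pose=(6,-4,N) → sL=32/5, sR=160, mL=-432/5, mR=368/5
obs B: pose=(-6,-1,S) → sL=80/89, sR=80/149, mL=-15480/13261, mR=-8360/13261
sensor matrix S = [[32/5, 160], [80/89, 80/149]]; det S = -1861632/13261
solve [mL_A; mL_B] = S·[w00; w01] and [mR_A; mR_B] = S·[w10; w11]:
  w00 = -1, w01 = -1/2, w10 = -1, w11 = 1/2

-1 -1/2 -1 1/2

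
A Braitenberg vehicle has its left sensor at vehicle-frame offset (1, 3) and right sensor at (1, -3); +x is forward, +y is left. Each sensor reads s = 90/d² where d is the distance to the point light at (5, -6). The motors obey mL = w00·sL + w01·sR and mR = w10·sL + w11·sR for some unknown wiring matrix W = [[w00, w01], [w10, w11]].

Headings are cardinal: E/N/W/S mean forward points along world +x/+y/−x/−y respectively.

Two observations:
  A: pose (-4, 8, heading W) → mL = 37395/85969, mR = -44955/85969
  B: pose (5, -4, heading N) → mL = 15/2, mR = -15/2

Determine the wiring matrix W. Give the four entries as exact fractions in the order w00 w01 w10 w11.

1/2 1 -1 -1/2

obs A: pose=(-4,8,W) → sL=90/221, sR=90/389, mL=37395/85969, mR=-44955/85969
obs B: pose=(5,-4,N) → sL=5, sR=5, mL=15/2, mR=-15/2
sensor matrix S = [[90/221, 90/389], [5, 5]]; det S = 75600/85969
solve [mL_A; mL_B] = S·[w00; w01] and [mR_A; mR_B] = S·[w10; w11]:
  w00 = 1/2, w01 = 1, w10 = -1, w11 = -1/2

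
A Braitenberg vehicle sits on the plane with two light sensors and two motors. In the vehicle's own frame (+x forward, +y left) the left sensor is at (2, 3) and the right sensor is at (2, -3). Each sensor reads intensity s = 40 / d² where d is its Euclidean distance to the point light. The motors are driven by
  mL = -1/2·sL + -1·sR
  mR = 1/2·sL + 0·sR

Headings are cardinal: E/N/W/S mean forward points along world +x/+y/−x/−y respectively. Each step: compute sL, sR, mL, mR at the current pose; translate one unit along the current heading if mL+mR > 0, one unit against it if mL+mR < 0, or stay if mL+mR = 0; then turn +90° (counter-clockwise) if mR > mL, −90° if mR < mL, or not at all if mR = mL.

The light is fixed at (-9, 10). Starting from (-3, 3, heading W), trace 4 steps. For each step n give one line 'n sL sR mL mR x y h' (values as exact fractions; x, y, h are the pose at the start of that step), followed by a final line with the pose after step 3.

0 10/29 5/4 -165/116 5/29 -3 3 W
1 40/181 40/97 -9180/17557 20/181 -2 3 S
2 4/9 20/81 -38/81 2/9 -2 4 E
3 8/5 40/97 -588/485 4/5 -3 4 N
final -3 3 W

n=0: pose=(-3,3,W); sL=10/29, sR=5/4; mL=-165/116, mR=5/29; mL+mR=-5/4 → advance -1; mR−mL=185/116 → turn +1·90°
n=1: pose=(-2,3,S); sL=40/181, sR=40/97; mL=-9180/17557, mR=20/181; mL+mR=-40/97 → advance -1; mR−mL=11120/17557 → turn +1·90°
n=2: pose=(-2,4,E); sL=4/9, sR=20/81; mL=-38/81, mR=2/9; mL+mR=-20/81 → advance -1; mR−mL=56/81 → turn +1·90°
n=3: pose=(-3,4,N); sL=8/5, sR=40/97; mL=-588/485, mR=4/5; mL+mR=-40/97 → advance -1; mR−mL=976/485 → turn +1·90°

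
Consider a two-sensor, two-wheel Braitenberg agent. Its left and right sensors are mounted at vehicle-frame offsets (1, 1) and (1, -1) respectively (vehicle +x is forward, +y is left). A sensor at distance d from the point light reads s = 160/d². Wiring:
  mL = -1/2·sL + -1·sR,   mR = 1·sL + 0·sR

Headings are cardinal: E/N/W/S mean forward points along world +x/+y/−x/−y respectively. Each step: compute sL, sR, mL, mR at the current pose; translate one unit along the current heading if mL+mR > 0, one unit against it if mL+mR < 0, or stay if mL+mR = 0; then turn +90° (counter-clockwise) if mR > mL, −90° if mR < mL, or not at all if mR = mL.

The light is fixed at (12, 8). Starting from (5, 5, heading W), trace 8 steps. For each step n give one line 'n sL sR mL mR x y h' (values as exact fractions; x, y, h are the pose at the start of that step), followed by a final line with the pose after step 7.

n=0: pose=(5,5,W); sL=2, sR=40/17; mL=-57/17, mR=2; mL+mR=-23/17 → advance -1; mR−mL=91/17 → turn +1·90°
n=1: pose=(6,5,S); sL=160/41, sR=32/13; mL=-2352/533, mR=160/41; mL+mR=-272/533 → advance -1; mR−mL=4432/533 → turn +1·90°
n=2: pose=(6,6,E); sL=80/13, sR=80/17; mL=-1720/221, mR=80/13; mL+mR=-360/221 → advance -1; mR−mL=3080/221 → turn +1·90°
n=3: pose=(5,6,N); sL=32/13, sR=160/37; mL=-2672/481, mR=32/13; mL+mR=-1488/481 → advance -1; mR−mL=3856/481 → turn +1·90°
n=4: pose=(5,5,W); sL=2, sR=40/17; mL=-57/17, mR=2; mL+mR=-23/17 → advance -1; mR−mL=91/17 → turn +1·90°
n=5: pose=(6,5,S); sL=160/41, sR=32/13; mL=-2352/533, mR=160/41; mL+mR=-272/533 → advance -1; mR−mL=4432/533 → turn +1·90°
n=6: pose=(6,6,E); sL=80/13, sR=80/17; mL=-1720/221, mR=80/13; mL+mR=-360/221 → advance -1; mR−mL=3080/221 → turn +1·90°
n=7: pose=(5,6,N); sL=32/13, sR=160/37; mL=-2672/481, mR=32/13; mL+mR=-1488/481 → advance -1; mR−mL=3856/481 → turn +1·90°

0 2 40/17 -57/17 2 5 5 W
1 160/41 32/13 -2352/533 160/41 6 5 S
2 80/13 80/17 -1720/221 80/13 6 6 E
3 32/13 160/37 -2672/481 32/13 5 6 N
4 2 40/17 -57/17 2 5 5 W
5 160/41 32/13 -2352/533 160/41 6 5 S
6 80/13 80/17 -1720/221 80/13 6 6 E
7 32/13 160/37 -2672/481 32/13 5 6 N
final 5 5 W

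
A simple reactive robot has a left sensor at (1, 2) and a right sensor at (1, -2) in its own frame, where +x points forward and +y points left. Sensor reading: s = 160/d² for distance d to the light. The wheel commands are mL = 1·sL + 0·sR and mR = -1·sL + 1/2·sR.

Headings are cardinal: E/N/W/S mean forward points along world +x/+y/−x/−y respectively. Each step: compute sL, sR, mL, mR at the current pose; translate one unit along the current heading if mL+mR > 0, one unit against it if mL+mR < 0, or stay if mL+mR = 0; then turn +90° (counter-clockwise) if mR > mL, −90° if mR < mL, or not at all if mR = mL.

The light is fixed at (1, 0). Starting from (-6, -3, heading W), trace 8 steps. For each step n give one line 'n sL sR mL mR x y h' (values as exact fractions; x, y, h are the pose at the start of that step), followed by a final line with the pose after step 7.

0 160/89 32/13 160/89 -656/1157 -6 -3 W
1 20/13 4 20/13 6/13 -7 -3 N
2 160/49 32/13 160/49 -1296/637 -7 -2 E
3 80/17 16/9 80/17 -584/153 -6 -2 S
4 160/89 32/13 160/89 -656/1157 -6 -3 W
5 20/13 4 20/13 6/13 -7 -3 N
6 160/49 32/13 160/49 -1296/637 -7 -2 E
7 80/17 16/9 80/17 -584/153 -6 -2 S
final -6 -3 W

n=0: pose=(-6,-3,W); sL=160/89, sR=32/13; mL=160/89, mR=-656/1157; mL+mR=16/13 → advance +1; mR−mL=-2736/1157 → turn -1·90°
n=1: pose=(-7,-3,N); sL=20/13, sR=4; mL=20/13, mR=6/13; mL+mR=2 → advance +1; mR−mL=-14/13 → turn -1·90°
n=2: pose=(-7,-2,E); sL=160/49, sR=32/13; mL=160/49, mR=-1296/637; mL+mR=16/13 → advance +1; mR−mL=-3376/637 → turn -1·90°
n=3: pose=(-6,-2,S); sL=80/17, sR=16/9; mL=80/17, mR=-584/153; mL+mR=8/9 → advance +1; mR−mL=-1304/153 → turn -1·90°
n=4: pose=(-6,-3,W); sL=160/89, sR=32/13; mL=160/89, mR=-656/1157; mL+mR=16/13 → advance +1; mR−mL=-2736/1157 → turn -1·90°
n=5: pose=(-7,-3,N); sL=20/13, sR=4; mL=20/13, mR=6/13; mL+mR=2 → advance +1; mR−mL=-14/13 → turn -1·90°
n=6: pose=(-7,-2,E); sL=160/49, sR=32/13; mL=160/49, mR=-1296/637; mL+mR=16/13 → advance +1; mR−mL=-3376/637 → turn -1·90°
n=7: pose=(-6,-2,S); sL=80/17, sR=16/9; mL=80/17, mR=-584/153; mL+mR=8/9 → advance +1; mR−mL=-1304/153 → turn -1·90°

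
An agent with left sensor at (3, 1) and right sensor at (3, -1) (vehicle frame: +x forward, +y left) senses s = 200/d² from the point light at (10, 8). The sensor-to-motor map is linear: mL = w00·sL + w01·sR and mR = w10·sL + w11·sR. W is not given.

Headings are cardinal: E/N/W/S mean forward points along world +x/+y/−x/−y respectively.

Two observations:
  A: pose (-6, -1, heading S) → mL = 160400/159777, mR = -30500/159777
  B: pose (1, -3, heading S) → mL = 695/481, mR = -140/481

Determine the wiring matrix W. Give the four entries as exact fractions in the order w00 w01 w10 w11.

obs A: pose=(-6,-1,S) → sL=200/369, sR=200/433, mL=160400/159777, mR=-30500/159777
obs B: pose=(1,-3,S) → sL=10/13, sR=25/37, mL=695/481, mR=-140/481
sensor matrix S = [[200/369, 200/433], [10/13, 25/37]]; det S = 839000/76852737
solve [mL_A; mL_B] = S·[w00; w01] and [mR_A; mR_B] = S·[w10; w11]:
  w00 = 1, w01 = 1, w10 = 1/2, w11 = -1

1 1 1/2 -1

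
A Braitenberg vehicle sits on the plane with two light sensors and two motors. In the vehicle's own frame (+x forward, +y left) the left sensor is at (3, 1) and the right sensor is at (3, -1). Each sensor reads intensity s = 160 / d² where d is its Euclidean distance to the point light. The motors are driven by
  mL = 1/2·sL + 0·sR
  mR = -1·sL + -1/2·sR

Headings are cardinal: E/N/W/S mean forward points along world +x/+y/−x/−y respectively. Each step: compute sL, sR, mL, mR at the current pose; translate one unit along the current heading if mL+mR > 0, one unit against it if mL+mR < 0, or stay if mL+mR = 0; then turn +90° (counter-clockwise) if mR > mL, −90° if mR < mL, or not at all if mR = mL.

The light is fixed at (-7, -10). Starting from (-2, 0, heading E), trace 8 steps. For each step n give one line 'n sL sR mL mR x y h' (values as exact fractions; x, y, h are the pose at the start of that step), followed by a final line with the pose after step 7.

0 32/37 32/29 16/37 -1520/1073 -2 0 E
1 80/37 80/29 40/37 -3800/1073 -3 0 S
2 160/101 32/29 80/101 -6256/2929 -3 1 W
3 40/53 20/29 20/53 -1690/1537 -2 1 N
4 32/37 32/29 16/37 -1520/1073 -2 0 E
5 80/37 80/29 40/37 -3800/1073 -3 0 S
6 160/101 32/29 80/101 -6256/2929 -3 1 W
7 40/53 20/29 20/53 -1690/1537 -2 1 N
final -2 0 E

n=0: pose=(-2,0,E); sL=32/37, sR=32/29; mL=16/37, mR=-1520/1073; mL+mR=-1056/1073 → advance -1; mR−mL=-1984/1073 → turn -1·90°
n=1: pose=(-3,0,S); sL=80/37, sR=80/29; mL=40/37, mR=-3800/1073; mL+mR=-2640/1073 → advance -1; mR−mL=-4960/1073 → turn -1·90°
n=2: pose=(-3,1,W); sL=160/101, sR=32/29; mL=80/101, mR=-6256/2929; mL+mR=-3936/2929 → advance -1; mR−mL=-8576/2929 → turn -1·90°
n=3: pose=(-2,1,N); sL=40/53, sR=20/29; mL=20/53, mR=-1690/1537; mL+mR=-1110/1537 → advance -1; mR−mL=-2270/1537 → turn -1·90°
n=4: pose=(-2,0,E); sL=32/37, sR=32/29; mL=16/37, mR=-1520/1073; mL+mR=-1056/1073 → advance -1; mR−mL=-1984/1073 → turn -1·90°
n=5: pose=(-3,0,S); sL=80/37, sR=80/29; mL=40/37, mR=-3800/1073; mL+mR=-2640/1073 → advance -1; mR−mL=-4960/1073 → turn -1·90°
n=6: pose=(-3,1,W); sL=160/101, sR=32/29; mL=80/101, mR=-6256/2929; mL+mR=-3936/2929 → advance -1; mR−mL=-8576/2929 → turn -1·90°
n=7: pose=(-2,1,N); sL=40/53, sR=20/29; mL=20/53, mR=-1690/1537; mL+mR=-1110/1537 → advance -1; mR−mL=-2270/1537 → turn -1·90°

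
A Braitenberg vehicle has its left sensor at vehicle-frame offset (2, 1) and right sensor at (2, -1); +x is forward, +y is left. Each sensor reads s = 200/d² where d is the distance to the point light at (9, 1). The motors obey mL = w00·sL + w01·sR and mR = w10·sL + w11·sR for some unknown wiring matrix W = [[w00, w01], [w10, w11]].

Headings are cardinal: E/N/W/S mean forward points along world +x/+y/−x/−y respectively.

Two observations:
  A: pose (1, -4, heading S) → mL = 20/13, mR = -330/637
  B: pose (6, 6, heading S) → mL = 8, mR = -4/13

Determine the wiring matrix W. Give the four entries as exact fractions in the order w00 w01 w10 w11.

0 1 1/2 -1

obs A: pose=(1,-4,S) → sL=100/49, sR=20/13, mL=20/13, mR=-330/637
obs B: pose=(6,6,S) → sL=200/13, sR=8, mL=8, mR=-4/13
sensor matrix S = [[100/49, 20/13], [200/13, 8]]; det S = -60800/8281
solve [mL_A; mL_B] = S·[w00; w01] and [mR_A; mR_B] = S·[w10; w11]:
  w00 = 0, w01 = 1, w10 = 1/2, w11 = -1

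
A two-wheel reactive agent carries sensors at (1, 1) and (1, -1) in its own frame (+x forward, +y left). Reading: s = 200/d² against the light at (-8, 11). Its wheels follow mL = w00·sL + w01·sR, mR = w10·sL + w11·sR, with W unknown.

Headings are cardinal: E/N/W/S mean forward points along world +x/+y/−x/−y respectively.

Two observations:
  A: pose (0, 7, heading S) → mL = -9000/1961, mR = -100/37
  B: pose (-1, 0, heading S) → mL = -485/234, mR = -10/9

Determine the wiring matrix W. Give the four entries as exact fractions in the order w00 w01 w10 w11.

obs A: pose=(0,7,S) → sL=100/53, sR=100/37, mL=-9000/1961, mR=-100/37
obs B: pose=(-1,0,S) → sL=25/26, sR=10/9, mL=-485/234, mR=-10/9
sensor matrix S = [[100/53, 100/37], [25/26, 10/9]]; det S = -115250/229437
solve [mL_A; mL_B] = S·[w00; w01] and [mR_A; mR_B] = S·[w10; w11]:
  w00 = -1, w01 = -1, w10 = 0, w11 = -1

-1 -1 0 -1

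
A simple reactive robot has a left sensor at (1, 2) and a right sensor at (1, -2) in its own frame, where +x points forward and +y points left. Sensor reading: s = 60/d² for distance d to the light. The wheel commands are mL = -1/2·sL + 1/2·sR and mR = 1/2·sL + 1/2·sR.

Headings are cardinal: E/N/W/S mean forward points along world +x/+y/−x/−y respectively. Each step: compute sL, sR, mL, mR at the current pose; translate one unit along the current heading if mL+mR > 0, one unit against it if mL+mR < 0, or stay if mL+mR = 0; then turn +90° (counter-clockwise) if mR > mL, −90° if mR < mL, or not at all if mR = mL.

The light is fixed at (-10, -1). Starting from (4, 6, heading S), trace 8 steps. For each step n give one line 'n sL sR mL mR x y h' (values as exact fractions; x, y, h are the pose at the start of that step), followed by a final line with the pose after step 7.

0 15/73 1/3 14/219 59/219 4 6 S
1 60/289 60/241 1440/69649 15900/69649 4 5 E
2 30/109 30/169 -900/18421 4170/18421 5 5 N
3 60/221 60/277 -1680/61217 14940/61217 5 6 W
4 15/73 1/3 14/219 59/219 4 6 S
5 60/289 60/241 1440/69649 15900/69649 4 5 E
6 30/109 30/169 -900/18421 4170/18421 5 5 N
7 60/221 60/277 -1680/61217 14940/61217 5 6 W
final 4 6 S

n=0: pose=(4,6,S); sL=15/73, sR=1/3; mL=14/219, mR=59/219; mL+mR=1/3 → advance +1; mR−mL=15/73 → turn +1·90°
n=1: pose=(4,5,E); sL=60/289, sR=60/241; mL=1440/69649, mR=15900/69649; mL+mR=60/241 → advance +1; mR−mL=60/289 → turn +1·90°
n=2: pose=(5,5,N); sL=30/109, sR=30/169; mL=-900/18421, mR=4170/18421; mL+mR=30/169 → advance +1; mR−mL=30/109 → turn +1·90°
n=3: pose=(5,6,W); sL=60/221, sR=60/277; mL=-1680/61217, mR=14940/61217; mL+mR=60/277 → advance +1; mR−mL=60/221 → turn +1·90°
n=4: pose=(4,6,S); sL=15/73, sR=1/3; mL=14/219, mR=59/219; mL+mR=1/3 → advance +1; mR−mL=15/73 → turn +1·90°
n=5: pose=(4,5,E); sL=60/289, sR=60/241; mL=1440/69649, mR=15900/69649; mL+mR=60/241 → advance +1; mR−mL=60/289 → turn +1·90°
n=6: pose=(5,5,N); sL=30/109, sR=30/169; mL=-900/18421, mR=4170/18421; mL+mR=30/169 → advance +1; mR−mL=30/109 → turn +1·90°
n=7: pose=(5,6,W); sL=60/221, sR=60/277; mL=-1680/61217, mR=14940/61217; mL+mR=60/277 → advance +1; mR−mL=60/221 → turn +1·90°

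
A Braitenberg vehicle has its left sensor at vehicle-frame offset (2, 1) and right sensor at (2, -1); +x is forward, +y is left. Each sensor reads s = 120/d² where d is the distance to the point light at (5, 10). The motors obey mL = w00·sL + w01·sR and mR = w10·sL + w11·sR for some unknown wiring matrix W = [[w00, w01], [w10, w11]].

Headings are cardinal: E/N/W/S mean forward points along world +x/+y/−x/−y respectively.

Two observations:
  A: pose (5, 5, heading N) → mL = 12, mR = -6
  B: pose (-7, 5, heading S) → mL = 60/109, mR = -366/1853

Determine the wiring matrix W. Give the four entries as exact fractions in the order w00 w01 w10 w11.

0 1 1/2 -1

obs A: pose=(5,5,N) → sL=12, sR=12, mL=12, mR=-6
obs B: pose=(-7,5,S) → sL=12/17, sR=60/109, mL=60/109, mR=-366/1853
sensor matrix S = [[12, 12], [12/17, 60/109]]; det S = -3456/1853
solve [mL_A; mL_B] = S·[w00; w01] and [mR_A; mR_B] = S·[w10; w11]:
  w00 = 0, w01 = 1, w10 = 1/2, w11 = -1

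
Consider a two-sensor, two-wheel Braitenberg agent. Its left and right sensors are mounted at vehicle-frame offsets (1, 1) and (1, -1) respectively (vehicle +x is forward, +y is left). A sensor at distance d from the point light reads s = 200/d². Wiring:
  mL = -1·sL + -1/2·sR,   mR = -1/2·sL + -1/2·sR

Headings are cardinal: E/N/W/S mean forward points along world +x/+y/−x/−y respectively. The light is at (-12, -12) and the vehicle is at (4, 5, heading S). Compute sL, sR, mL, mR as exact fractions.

left sensor world pos  = (5, 4); dL² = 545
right sensor world pos = (3, 4); dR² = 481
sL = 200/545 = 40/109
sR = 200/481 = 200/481
mL = -1·sL + -1/2·sR = -30140/52429
mR = -1/2·sL + -1/2·sR = -20520/52429

40/109 200/481 -30140/52429 -20520/52429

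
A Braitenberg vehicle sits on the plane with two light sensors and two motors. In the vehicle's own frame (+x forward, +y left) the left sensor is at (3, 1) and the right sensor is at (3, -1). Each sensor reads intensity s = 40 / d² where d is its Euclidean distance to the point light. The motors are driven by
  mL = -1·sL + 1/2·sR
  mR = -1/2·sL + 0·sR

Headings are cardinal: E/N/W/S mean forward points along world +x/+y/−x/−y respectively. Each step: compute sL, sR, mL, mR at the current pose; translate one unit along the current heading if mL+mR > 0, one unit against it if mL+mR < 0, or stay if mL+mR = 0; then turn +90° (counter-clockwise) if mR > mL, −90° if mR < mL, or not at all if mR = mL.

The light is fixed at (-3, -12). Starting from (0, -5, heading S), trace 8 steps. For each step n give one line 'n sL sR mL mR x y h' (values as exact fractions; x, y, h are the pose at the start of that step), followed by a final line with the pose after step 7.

n=0: pose=(0,-5,S); sL=5/4, sR=2; mL=-1/4, mR=-5/8; mL+mR=-7/8 → advance -1; mR−mL=-3/8 → turn -1·90°
n=1: pose=(0,-4,W); sL=40/49, sR=40/81; mL=-2260/3969, mR=-20/49; mL+mR=-3880/3969 → advance -1; mR−mL=640/3969 → turn +1·90°
n=2: pose=(1,-4,S); sL=4/5, sR=20/17; mL=-18/85, mR=-2/5; mL+mR=-52/85 → advance -1; mR−mL=-16/85 → turn -1·90°
n=3: pose=(1,-3,W); sL=8/13, sR=40/101; mL=-548/1313, mR=-4/13; mL+mR=-952/1313 → advance -1; mR−mL=144/1313 → turn +1·90°
n=4: pose=(2,-3,S); sL=5/9, sR=10/13; mL=-20/117, mR=-5/18; mL+mR=-35/78 → advance -1; mR−mL=-25/234 → turn -1·90°
n=5: pose=(2,-2,W); sL=8/17, sR=8/25; mL=-132/425, mR=-4/17; mL+mR=-232/425 → advance -1; mR−mL=32/425 → turn +1·90°
n=6: pose=(3,-2,S); sL=20/49, sR=20/37; mL=-250/1813, mR=-10/49; mL+mR=-620/1813 → advance -1; mR−mL=-120/1813 → turn -1·90°
n=7: pose=(3,-1,W); sL=40/109, sR=40/153; mL=-3940/16677, mR=-20/109; mL+mR=-7000/16677 → advance -1; mR−mL=880/16677 → turn +1·90°

0 5/4 2 -1/4 -5/8 0 -5 S
1 40/49 40/81 -2260/3969 -20/49 0 -4 W
2 4/5 20/17 -18/85 -2/5 1 -4 S
3 8/13 40/101 -548/1313 -4/13 1 -3 W
4 5/9 10/13 -20/117 -5/18 2 -3 S
5 8/17 8/25 -132/425 -4/17 2 -2 W
6 20/49 20/37 -250/1813 -10/49 3 -2 S
7 40/109 40/153 -3940/16677 -20/109 3 -1 W
final 4 -1 S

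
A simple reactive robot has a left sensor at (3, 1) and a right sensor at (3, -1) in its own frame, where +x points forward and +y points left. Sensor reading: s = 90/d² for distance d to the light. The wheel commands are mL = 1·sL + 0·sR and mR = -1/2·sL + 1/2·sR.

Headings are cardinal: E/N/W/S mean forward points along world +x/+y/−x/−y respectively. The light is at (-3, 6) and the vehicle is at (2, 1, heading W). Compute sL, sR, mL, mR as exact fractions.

9/4 9/2 9/4 9/8

left sensor world pos  = (-1, 0); dL² = 40
right sensor world pos = (-1, 2); dR² = 20
sL = 90/40 = 9/4
sR = 90/20 = 9/2
mL = 1·sL + 0·sR = 9/4
mR = -1/2·sL + 1/2·sR = 9/8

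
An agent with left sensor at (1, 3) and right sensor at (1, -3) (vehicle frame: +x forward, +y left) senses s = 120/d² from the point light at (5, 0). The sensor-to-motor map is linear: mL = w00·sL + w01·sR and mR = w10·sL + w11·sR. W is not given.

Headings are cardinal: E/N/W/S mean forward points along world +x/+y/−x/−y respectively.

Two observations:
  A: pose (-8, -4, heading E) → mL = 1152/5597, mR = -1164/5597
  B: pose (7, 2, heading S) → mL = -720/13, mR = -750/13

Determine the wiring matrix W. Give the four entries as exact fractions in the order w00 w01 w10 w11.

1 -1 1/2 -1

obs A: pose=(-8,-4,E) → sL=24/29, sR=120/193, mL=1152/5597, mR=-1164/5597
obs B: pose=(7,2,S) → sL=60/13, sR=60, mL=-720/13, mR=-750/13
sensor matrix S = [[24/29, 120/193], [60/13, 60]]; det S = 3404160/72761
solve [mL_A; mL_B] = S·[w00; w01] and [mR_A; mR_B] = S·[w10; w11]:
  w00 = 1, w01 = -1, w10 = 1/2, w11 = -1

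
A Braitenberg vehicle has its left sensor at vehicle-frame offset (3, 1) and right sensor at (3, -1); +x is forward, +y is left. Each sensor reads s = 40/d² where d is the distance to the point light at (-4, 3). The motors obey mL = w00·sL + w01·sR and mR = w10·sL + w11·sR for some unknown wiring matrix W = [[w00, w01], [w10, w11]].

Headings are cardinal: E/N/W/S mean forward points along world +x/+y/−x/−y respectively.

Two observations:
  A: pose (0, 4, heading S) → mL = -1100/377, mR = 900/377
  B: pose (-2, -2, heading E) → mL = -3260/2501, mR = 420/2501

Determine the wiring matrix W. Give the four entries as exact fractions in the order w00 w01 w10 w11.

-1 -1/2 -1/2 1

obs A: pose=(0,4,S) → sL=40/29, sR=40/13, mL=-1100/377, mR=900/377
obs B: pose=(-2,-2,E) → sL=40/41, sR=40/61, mL=-3260/2501, mR=420/2501
sensor matrix S = [[40/29, 40/13], [40/41, 40/61]]; det S = -1977600/942877
solve [mL_A; mL_B] = S·[w00; w01] and [mR_A; mR_B] = S·[w10; w11]:
  w00 = -1, w01 = -1/2, w10 = -1/2, w11 = 1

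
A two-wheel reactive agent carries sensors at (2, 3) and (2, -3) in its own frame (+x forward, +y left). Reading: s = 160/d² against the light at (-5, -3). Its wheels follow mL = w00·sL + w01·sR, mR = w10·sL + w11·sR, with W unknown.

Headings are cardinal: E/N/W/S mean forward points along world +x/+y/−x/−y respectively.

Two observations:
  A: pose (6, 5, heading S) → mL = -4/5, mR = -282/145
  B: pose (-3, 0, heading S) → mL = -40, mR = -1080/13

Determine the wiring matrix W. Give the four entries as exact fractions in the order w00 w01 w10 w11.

0 -1/2 -1/2 -1

obs A: pose=(6,5,S) → sL=20/29, sR=8/5, mL=-4/5, mR=-282/145
obs B: pose=(-3,0,S) → sL=80/13, sR=80, mL=-40, mR=-1080/13
sensor matrix S = [[20/29, 8/5], [80/13, 80]]; det S = 17088/377
solve [mL_A; mL_B] = S·[w00; w01] and [mR_A; mR_B] = S·[w10; w11]:
  w00 = 0, w01 = -1/2, w10 = -1/2, w11 = -1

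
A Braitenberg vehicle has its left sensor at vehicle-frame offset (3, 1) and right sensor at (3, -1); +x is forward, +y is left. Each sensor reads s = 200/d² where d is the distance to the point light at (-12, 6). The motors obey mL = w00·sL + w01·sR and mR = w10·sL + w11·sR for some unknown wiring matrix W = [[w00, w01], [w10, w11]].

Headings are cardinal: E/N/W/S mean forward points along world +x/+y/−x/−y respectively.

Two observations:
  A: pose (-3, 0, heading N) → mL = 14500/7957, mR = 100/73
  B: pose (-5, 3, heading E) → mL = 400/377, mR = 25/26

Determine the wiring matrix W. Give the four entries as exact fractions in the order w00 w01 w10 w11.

1 -1/2 1/2 0

obs A: pose=(-3,0,N) → sL=200/73, sR=200/109, mL=14500/7957, mR=100/73
obs B: pose=(-5,3,E) → sL=25/13, sR=50/29, mL=400/377, mR=25/26
sensor matrix S = [[200/73, 200/109], [25/13, 50/29]]; det S = 3585000/2999789
solve [mL_A; mL_B] = S·[w00; w01] and [mR_A; mR_B] = S·[w10; w11]:
  w00 = 1, w01 = -1/2, w10 = 1/2, w11 = 0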